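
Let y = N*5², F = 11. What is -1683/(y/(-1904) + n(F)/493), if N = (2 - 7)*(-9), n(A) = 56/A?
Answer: 1022213808/352603 ≈ 2899.1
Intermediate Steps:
N = 45 (N = -5*(-9) = 45)
y = 1125 (y = 45*5² = 45*25 = 1125)
-1683/(y/(-1904) + n(F)/493) = -1683/(1125/(-1904) + (56/11)/493) = -1683/(1125*(-1/1904) + (56*(1/11))*(1/493)) = -1683/(-1125/1904 + (56/11)*(1/493)) = -1683/(-1125/1904 + 56/5423) = -1683/(-352603/607376) = -1683*(-607376/352603) = 1022213808/352603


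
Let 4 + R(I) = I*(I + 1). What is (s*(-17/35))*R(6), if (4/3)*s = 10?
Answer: -969/7 ≈ -138.43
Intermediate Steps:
R(I) = -4 + I*(1 + I) (R(I) = -4 + I*(I + 1) = -4 + I*(1 + I))
s = 15/2 (s = (3/4)*10 = 15/2 ≈ 7.5000)
(s*(-17/35))*R(6) = (15*(-17/35)/2)*(-4 + 6 + 6**2) = (15*(-17*1/35)/2)*(-4 + 6 + 36) = ((15/2)*(-17/35))*38 = -51/14*38 = -969/7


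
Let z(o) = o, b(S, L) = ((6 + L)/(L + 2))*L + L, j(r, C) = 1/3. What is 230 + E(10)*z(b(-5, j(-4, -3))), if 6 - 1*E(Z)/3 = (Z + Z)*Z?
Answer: -3434/7 ≈ -490.57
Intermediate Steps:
j(r, C) = ⅓
b(S, L) = L + L*(6 + L)/(2 + L) (b(S, L) = ((6 + L)/(2 + L))*L + L = L*(6 + L)/(2 + L) + L = L + L*(6 + L)/(2 + L))
E(Z) = 18 - 6*Z² (E(Z) = 18 - 3*(Z + Z)*Z = 18 - 3*2*Z*Z = 18 - 6*Z²)
230 + E(10)*z(b(-5, j(-4, -3))) = 230 + (18 - 6*10²)*(2*(⅓)*(4 + ⅓)/(2 + ⅓)) = 230 + (18 - 6*100)*(2*(⅓)*(13/3)/(7/3)) = 230 + (18 - 600)*(2*(⅓)*(3/7)*(13/3)) = 230 - 582*26/21 = 230 - 5044/7 = -3434/7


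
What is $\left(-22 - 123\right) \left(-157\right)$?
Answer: $22765$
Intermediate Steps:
$\left(-22 - 123\right) \left(-157\right) = \left(-145\right) \left(-157\right) = 22765$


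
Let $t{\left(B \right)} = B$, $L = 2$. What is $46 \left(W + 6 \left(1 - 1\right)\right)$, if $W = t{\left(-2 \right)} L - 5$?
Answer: $-414$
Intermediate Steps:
$W = -9$ ($W = \left(-2\right) 2 - 5 = -4 - 5 = -9$)
$46 \left(W + 6 \left(1 - 1\right)\right) = 46 \left(-9 + 6 \left(1 - 1\right)\right) = 46 \left(-9 + 6 \cdot 0\right) = 46 \left(-9 + 0\right) = 46 \left(-9\right) = -414$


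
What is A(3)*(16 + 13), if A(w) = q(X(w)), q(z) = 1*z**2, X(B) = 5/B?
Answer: 725/9 ≈ 80.556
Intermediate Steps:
q(z) = z**2
A(w) = 25/w**2 (A(w) = (5/w)**2 = 25/w**2)
A(3)*(16 + 13) = (25/3**2)*(16 + 13) = (25*(1/9))*29 = (25/9)*29 = 725/9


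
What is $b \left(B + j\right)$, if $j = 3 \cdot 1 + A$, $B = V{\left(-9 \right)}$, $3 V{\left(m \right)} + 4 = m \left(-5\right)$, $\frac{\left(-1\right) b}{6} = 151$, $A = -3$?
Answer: $-12382$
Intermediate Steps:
$b = -906$ ($b = \left(-6\right) 151 = -906$)
$V{\left(m \right)} = - \frac{4}{3} - \frac{5 m}{3}$ ($V{\left(m \right)} = - \frac{4}{3} + \frac{m \left(-5\right)}{3} = - \frac{4}{3} + \frac{\left(-5\right) m}{3} = - \frac{4}{3} - \frac{5 m}{3}$)
$B = \frac{41}{3}$ ($B = - \frac{4}{3} - -15 = - \frac{4}{3} + 15 = \frac{41}{3} \approx 13.667$)
$j = 0$ ($j = 3 \cdot 1 - 3 = 3 - 3 = 0$)
$b \left(B + j\right) = - 906 \left(\frac{41}{3} + 0\right) = \left(-906\right) \frac{41}{3} = -12382$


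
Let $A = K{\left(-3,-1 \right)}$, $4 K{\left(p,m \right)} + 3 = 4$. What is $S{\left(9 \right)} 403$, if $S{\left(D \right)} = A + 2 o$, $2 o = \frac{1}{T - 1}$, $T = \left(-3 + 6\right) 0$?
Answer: $- \frac{1209}{4} \approx -302.25$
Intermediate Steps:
$K{\left(p,m \right)} = \frac{1}{4}$ ($K{\left(p,m \right)} = - \frac{3}{4} + \frac{1}{4} \cdot 4 = - \frac{3}{4} + 1 = \frac{1}{4}$)
$T = 0$ ($T = 3 \cdot 0 = 0$)
$o = - \frac{1}{2}$ ($o = \frac{1}{2 \left(0 - 1\right)} = \frac{1}{2 \left(-1\right)} = \frac{1}{2} \left(-1\right) = - \frac{1}{2} \approx -0.5$)
$A = \frac{1}{4} \approx 0.25$
$S{\left(D \right)} = - \frac{3}{4}$ ($S{\left(D \right)} = \frac{1}{4} + 2 \left(- \frac{1}{2}\right) = \frac{1}{4} - 1 = - \frac{3}{4}$)
$S{\left(9 \right)} 403 = \left(- \frac{3}{4}\right) 403 = - \frac{1209}{4}$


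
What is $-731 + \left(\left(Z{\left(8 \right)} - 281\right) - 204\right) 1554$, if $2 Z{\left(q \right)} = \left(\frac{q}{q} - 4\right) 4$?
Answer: $-763745$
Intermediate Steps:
$Z{\left(q \right)} = -6$ ($Z{\left(q \right)} = \frac{\left(\frac{q}{q} - 4\right) 4}{2} = \frac{\left(1 - 4\right) 4}{2} = \frac{\left(-3\right) 4}{2} = \frac{1}{2} \left(-12\right) = -6$)
$-731 + \left(\left(Z{\left(8 \right)} - 281\right) - 204\right) 1554 = -731 + \left(\left(-6 - 281\right) - 204\right) 1554 = -731 + \left(-287 - 204\right) 1554 = -731 - 763014 = -763745$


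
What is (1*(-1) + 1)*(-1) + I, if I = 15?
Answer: 15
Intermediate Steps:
(1*(-1) + 1)*(-1) + I = (1*(-1) + 1)*(-1) + 15 = (-1 + 1)*(-1) + 15 = 0*(-1) + 15 = 0 + 15 = 15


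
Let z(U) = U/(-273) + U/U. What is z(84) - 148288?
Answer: -1927735/13 ≈ -1.4829e+5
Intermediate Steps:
z(U) = 1 - U/273 (z(U) = U*(-1/273) + 1 = -U/273 + 1 = 1 - U/273)
z(84) - 148288 = (1 - 1/273*84) - 148288 = (1 - 4/13) - 148288 = 9/13 - 148288 = -1927735/13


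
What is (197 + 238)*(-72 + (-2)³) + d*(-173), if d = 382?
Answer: -100886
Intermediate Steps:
(197 + 238)*(-72 + (-2)³) + d*(-173) = (197 + 238)*(-72 + (-2)³) + 382*(-173) = 435*(-72 - 8) - 66086 = 435*(-80) - 66086 = -34800 - 66086 = -100886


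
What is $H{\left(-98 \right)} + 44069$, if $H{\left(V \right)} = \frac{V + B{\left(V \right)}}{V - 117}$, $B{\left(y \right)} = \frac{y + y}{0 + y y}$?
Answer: $\frac{464271718}{10535} \approx 44069.0$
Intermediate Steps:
$B{\left(y \right)} = \frac{2}{y}$ ($B{\left(y \right)} = \frac{2 y}{0 + y^{2}} = \frac{2 y}{y^{2}} = \frac{2}{y}$)
$H{\left(V \right)} = \frac{V + \frac{2}{V}}{-117 + V}$ ($H{\left(V \right)} = \frac{V + \frac{2}{V}}{V - 117} = \frac{V + \frac{2}{V}}{-117 + V}$)
$H{\left(-98 \right)} + 44069 = \frac{2 + \left(-98\right)^{2}}{\left(-98\right) \left(-117 - 98\right)} + 44069 = - \frac{2 + 9604}{98 \left(-215\right)} + 44069 = \left(- \frac{1}{98}\right) \left(- \frac{1}{215}\right) 9606 + 44069 = \frac{4803}{10535} + 44069 = \frac{464271718}{10535}$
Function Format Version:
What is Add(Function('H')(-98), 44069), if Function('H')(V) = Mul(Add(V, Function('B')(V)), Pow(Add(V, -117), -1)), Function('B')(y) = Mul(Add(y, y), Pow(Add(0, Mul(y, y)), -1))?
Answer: Rational(464271718, 10535) ≈ 44069.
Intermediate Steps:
Function('B')(y) = Mul(2, Pow(y, -1)) (Function('B')(y) = Mul(Mul(2, y), Pow(Add(0, Pow(y, 2)), -1)) = Mul(Mul(2, y), Pow(Pow(y, 2), -1)) = Mul(Mul(2, y), Pow(y, -2)) = Mul(2, Pow(y, -1)))
Function('H')(V) = Mul(Pow(Add(-117, V), -1), Add(V, Mul(2, Pow(V, -1)))) (Function('H')(V) = Mul(Add(V, Mul(2, Pow(V, -1))), Pow(Add(V, -117), -1)) = Mul(Add(V, Mul(2, Pow(V, -1))), Pow(Add(-117, V), -1)) = Mul(Pow(Add(-117, V), -1), Add(V, Mul(2, Pow(V, -1)))))
Add(Function('H')(-98), 44069) = Add(Mul(Pow(-98, -1), Pow(Add(-117, -98), -1), Add(2, Pow(-98, 2))), 44069) = Add(Mul(Rational(-1, 98), Pow(-215, -1), Add(2, 9604)), 44069) = Add(Mul(Rational(-1, 98), Rational(-1, 215), 9606), 44069) = Add(Rational(4803, 10535), 44069) = Rational(464271718, 10535)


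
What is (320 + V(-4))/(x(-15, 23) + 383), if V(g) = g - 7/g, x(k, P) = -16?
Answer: 1271/1468 ≈ 0.86580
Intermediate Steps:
(320 + V(-4))/(x(-15, 23) + 383) = (320 + (-4 - 7/(-4)))/(-16 + 383) = (320 + (-4 - 7*(-¼)))/367 = (320 + (-4 + 7/4))*(1/367) = (320 - 9/4)*(1/367) = (1271/4)*(1/367) = 1271/1468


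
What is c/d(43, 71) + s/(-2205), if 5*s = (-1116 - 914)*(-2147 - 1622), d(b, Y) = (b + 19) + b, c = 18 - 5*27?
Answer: -31279/45 ≈ -695.09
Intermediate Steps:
c = -117 (c = 18 - 135 = -117)
d(b, Y) = 19 + 2*b (d(b, Y) = (19 + b) + b = 19 + 2*b)
s = 1530214 (s = ((-1116 - 914)*(-2147 - 1622))/5 = (-2030*(-3769))/5 = (⅕)*7651070 = 1530214)
c/d(43, 71) + s/(-2205) = -117/(19 + 2*43) + 1530214/(-2205) = -117/(19 + 86) + 1530214*(-1/2205) = -117/105 - 218602/315 = -117*1/105 - 218602/315 = -39/35 - 218602/315 = -31279/45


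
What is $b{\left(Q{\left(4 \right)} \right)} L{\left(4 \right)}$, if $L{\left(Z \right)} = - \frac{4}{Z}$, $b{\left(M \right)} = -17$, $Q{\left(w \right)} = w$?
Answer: $17$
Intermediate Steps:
$b{\left(Q{\left(4 \right)} \right)} L{\left(4 \right)} = - 17 \left(- \frac{4}{4}\right) = - 17 \left(\left(-4\right) \frac{1}{4}\right) = \left(-17\right) \left(-1\right) = 17$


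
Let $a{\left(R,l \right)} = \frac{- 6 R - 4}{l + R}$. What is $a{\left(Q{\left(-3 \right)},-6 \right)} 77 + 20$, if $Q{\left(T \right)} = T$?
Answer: $- \frac{898}{9} \approx -99.778$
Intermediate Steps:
$a{\left(R,l \right)} = \frac{-4 - 6 R}{R + l}$
$a{\left(Q{\left(-3 \right)},-6 \right)} 77 + 20 = \frac{2 \left(-2 - -9\right)}{-3 - 6} \cdot 77 + 20 = \frac{2 \left(-2 + 9\right)}{-9} \cdot 77 + 20 = 2 \left(- \frac{1}{9}\right) 7 \cdot 77 + 20 = \left(- \frac{14}{9}\right) 77 + 20 = - \frac{1078}{9} + 20 = - \frac{898}{9}$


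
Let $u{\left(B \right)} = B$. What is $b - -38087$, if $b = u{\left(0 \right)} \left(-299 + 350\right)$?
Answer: $38087$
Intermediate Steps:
$b = 0$ ($b = 0 \left(-299 + 350\right) = 0 \cdot 51 = 0$)
$b - -38087 = 0 - -38087 = 0 + 38087 = 38087$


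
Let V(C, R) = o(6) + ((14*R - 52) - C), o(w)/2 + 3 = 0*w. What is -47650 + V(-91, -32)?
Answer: -48065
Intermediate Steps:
o(w) = -6 (o(w) = -6 + 2*(0*w) = -6 + 2*0 = -6 + 0 = -6)
V(C, R) = -58 - C + 14*R (V(C, R) = -6 + ((14*R - 52) - C) = -6 + ((-52 + 14*R) - C) = -6 + (-52 - C + 14*R) = -58 - C + 14*R)
-47650 + V(-91, -32) = -47650 + (-58 - 1*(-91) + 14*(-32)) = -47650 + (-58 + 91 - 448) = -47650 - 415 = -48065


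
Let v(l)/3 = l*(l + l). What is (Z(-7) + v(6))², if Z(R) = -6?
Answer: 44100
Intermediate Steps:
v(l) = 6*l² (v(l) = 3*(l*(l + l)) = 3*(l*(2*l)) = 3*(2*l²) = 6*l²)
(Z(-7) + v(6))² = (-6 + 6*6²)² = (-6 + 6*36)² = (-6 + 216)² = 210² = 44100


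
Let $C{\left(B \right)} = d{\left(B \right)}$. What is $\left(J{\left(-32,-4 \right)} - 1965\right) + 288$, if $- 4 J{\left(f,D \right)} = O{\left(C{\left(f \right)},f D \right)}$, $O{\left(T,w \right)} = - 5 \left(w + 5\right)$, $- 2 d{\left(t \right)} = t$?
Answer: $- \frac{6043}{4} \approx -1510.8$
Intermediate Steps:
$d{\left(t \right)} = - \frac{t}{2}$
$C{\left(B \right)} = - \frac{B}{2}$
$O{\left(T,w \right)} = -25 - 5 w$ ($O{\left(T,w \right)} = - 5 \left(5 + w\right) = -25 - 5 w$)
$J{\left(f,D \right)} = \frac{25}{4} + \frac{5 D f}{4}$ ($J{\left(f,D \right)} = - \frac{-25 - 5 f D}{4} = - \frac{-25 - 5 D f}{4} = \frac{25}{4} + \frac{5 D f}{4}$)
$\left(J{\left(-32,-4 \right)} - 1965\right) + 288 = \left(\left(\frac{25}{4} + \frac{5}{4} \left(-4\right) \left(-32\right)\right) - 1965\right) + 288 = \left(\left(\frac{25}{4} + 160\right) - 1965\right) + 288 = \left(\frac{665}{4} - 1965\right) + 288 = - \frac{7195}{4} + 288 = - \frac{6043}{4}$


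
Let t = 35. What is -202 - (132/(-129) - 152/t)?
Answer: -295934/1505 ≈ -196.63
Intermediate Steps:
-202 - (132/(-129) - 152/t) = -202 - (132/(-129) - 152/35) = -202 - (132*(-1/129) - 152*1/35) = -202 - (-44/43 - 152/35) = -202 - 1*(-8076/1505) = -202 + 8076/1505 = -295934/1505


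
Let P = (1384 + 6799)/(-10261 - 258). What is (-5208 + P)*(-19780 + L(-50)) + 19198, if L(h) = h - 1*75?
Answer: 1090819485937/10519 ≈ 1.0370e+8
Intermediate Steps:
L(h) = -75 + h (L(h) = h - 75 = -75 + h)
P = -8183/10519 (P = 8183/(-10519) = 8183*(-1/10519) = -8183/10519 ≈ -0.77793)
(-5208 + P)*(-19780 + L(-50)) + 19198 = (-5208 - 8183/10519)*(-19780 + (-75 - 50)) + 19198 = -54791135*(-19780 - 125)/10519 + 19198 = -54791135/10519*(-19905) + 19198 = 1090617542175/10519 + 19198 = 1090819485937/10519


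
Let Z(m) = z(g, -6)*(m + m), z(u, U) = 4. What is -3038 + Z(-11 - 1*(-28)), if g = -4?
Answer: -2902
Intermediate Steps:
Z(m) = 8*m (Z(m) = 4*(m + m) = 4*(2*m) = 8*m)
-3038 + Z(-11 - 1*(-28)) = -3038 + 8*(-11 - 1*(-28)) = -3038 + 8*(-11 + 28) = -3038 + 8*17 = -3038 + 136 = -2902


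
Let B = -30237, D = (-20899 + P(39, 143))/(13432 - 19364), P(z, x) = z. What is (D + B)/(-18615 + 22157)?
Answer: -22418128/2626393 ≈ -8.5357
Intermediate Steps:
D = 5215/1483 (D = (-20899 + 39)/(13432 - 19364) = -20860/(-5932) = -20860*(-1/5932) = 5215/1483 ≈ 3.5165)
(D + B)/(-18615 + 22157) = (5215/1483 - 30237)/(-18615 + 22157) = -44836256/1483/3542 = -44836256/1483*1/3542 = -22418128/2626393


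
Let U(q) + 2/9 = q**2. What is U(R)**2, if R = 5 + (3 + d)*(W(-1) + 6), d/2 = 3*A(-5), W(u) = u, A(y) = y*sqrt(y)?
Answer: 1003303245604/81 + 4035608000*I*sqrt(5)/3 ≈ 1.2386e+10 + 3.008e+9*I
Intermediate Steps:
A(y) = y**(3/2)
d = -30*I*sqrt(5) (d = 2*(3*(-5)**(3/2)) = 2*(3*(-5*I*sqrt(5))) = 2*(-15*I*sqrt(5)) = -30*I*sqrt(5) ≈ -67.082*I)
R = 20 - 150*I*sqrt(5) (R = 5 + (3 - 30*I*sqrt(5))*(-1 + 6) = 5 + (3 - 30*I*sqrt(5))*5 = 5 + (15 - 150*I*sqrt(5)) = 20 - 150*I*sqrt(5) ≈ 20.0 - 335.41*I)
U(q) = -2/9 + q**2
U(R)**2 = (-2/9 + (20 - 150*I*sqrt(5))**2)**2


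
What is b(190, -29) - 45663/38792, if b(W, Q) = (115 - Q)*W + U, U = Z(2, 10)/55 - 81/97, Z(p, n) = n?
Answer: 1132383750595/41391064 ≈ 27358.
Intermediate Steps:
U = -697/1067 (U = 10/55 - 81/97 = 10*(1/55) - 81*1/97 = 2/11 - 81/97 = -697/1067 ≈ -0.65323)
b(W, Q) = -697/1067 + W*(115 - Q) (b(W, Q) = (115 - Q)*W - 697/1067 = W*(115 - Q) - 697/1067 = -697/1067 + W*(115 - Q))
b(190, -29) - 45663/38792 = (-697/1067 + 115*190 - 1*(-29)*190) - 45663/38792 = (-697/1067 + 21850 + 5510) - 45663/38792 = 29192423/1067 - 1*45663/38792 = 29192423/1067 - 45663/38792 = 1132383750595/41391064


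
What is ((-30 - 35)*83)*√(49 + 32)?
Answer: -48555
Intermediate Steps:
((-30 - 35)*83)*√(49 + 32) = (-65*83)*√81 = -5395*9 = -48555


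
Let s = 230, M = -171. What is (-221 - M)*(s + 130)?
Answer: -18000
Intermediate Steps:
(-221 - M)*(s + 130) = (-221 - 1*(-171))*(230 + 130) = (-221 + 171)*360 = -50*360 = -18000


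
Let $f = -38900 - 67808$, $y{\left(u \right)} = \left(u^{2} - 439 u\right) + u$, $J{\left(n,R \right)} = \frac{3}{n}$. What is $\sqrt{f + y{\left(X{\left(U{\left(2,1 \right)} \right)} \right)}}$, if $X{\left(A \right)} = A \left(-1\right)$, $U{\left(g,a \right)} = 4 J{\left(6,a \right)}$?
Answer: $2 i \sqrt{26457} \approx 325.31 i$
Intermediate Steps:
$U{\left(g,a \right)} = 2$ ($U{\left(g,a \right)} = 4 \cdot \frac{3}{6} = 4 \cdot 3 \cdot \frac{1}{6} = 4 \cdot \frac{1}{2} = 2$)
$X{\left(A \right)} = - A$
$y{\left(u \right)} = u^{2} - 438 u$
$f = -106708$
$\sqrt{f + y{\left(X{\left(U{\left(2,1 \right)} \right)} \right)}} = \sqrt{-106708 + \left(-1\right) 2 \left(-438 - 2\right)} = \sqrt{-106708 - 2 \left(-438 - 2\right)} = \sqrt{-106708 - -880} = \sqrt{-106708 + 880} = \sqrt{-105828} = 2 i \sqrt{26457}$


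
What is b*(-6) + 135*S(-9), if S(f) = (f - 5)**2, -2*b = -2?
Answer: 26454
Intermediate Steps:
b = 1 (b = -1/2*(-2) = 1)
S(f) = (-5 + f)**2
b*(-6) + 135*S(-9) = 1*(-6) + 135*(-5 - 9)**2 = -6 + 135*(-14)**2 = -6 + 135*196 = -6 + 26460 = 26454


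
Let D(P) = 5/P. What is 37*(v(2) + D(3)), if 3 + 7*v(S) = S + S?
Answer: 1406/21 ≈ 66.952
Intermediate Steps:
v(S) = -3/7 + 2*S/7 (v(S) = -3/7 + (S + S)/7 = -3/7 + (2*S)/7 = -3/7 + 2*S/7)
37*(v(2) + D(3)) = 37*((-3/7 + (2/7)*2) + 5/3) = 37*((-3/7 + 4/7) + 5*(⅓)) = 37*(⅐ + 5/3) = 37*(38/21) = 1406/21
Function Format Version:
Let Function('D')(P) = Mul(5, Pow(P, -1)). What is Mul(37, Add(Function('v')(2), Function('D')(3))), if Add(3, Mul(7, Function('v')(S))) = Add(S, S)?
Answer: Rational(1406, 21) ≈ 66.952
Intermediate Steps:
Function('v')(S) = Add(Rational(-3, 7), Mul(Rational(2, 7), S)) (Function('v')(S) = Add(Rational(-3, 7), Mul(Rational(1, 7), Add(S, S))) = Add(Rational(-3, 7), Mul(Rational(1, 7), Mul(2, S))) = Add(Rational(-3, 7), Mul(Rational(2, 7), S)))
Mul(37, Add(Function('v')(2), Function('D')(3))) = Mul(37, Add(Add(Rational(-3, 7), Mul(Rational(2, 7), 2)), Mul(5, Pow(3, -1)))) = Mul(37, Add(Add(Rational(-3, 7), Rational(4, 7)), Mul(5, Rational(1, 3)))) = Mul(37, Add(Rational(1, 7), Rational(5, 3))) = Mul(37, Rational(38, 21)) = Rational(1406, 21)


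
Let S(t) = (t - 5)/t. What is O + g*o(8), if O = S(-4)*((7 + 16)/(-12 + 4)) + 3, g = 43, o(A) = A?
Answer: 10897/32 ≈ 340.53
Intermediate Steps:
S(t) = (-5 + t)/t
O = -111/32 (O = ((-5 - 4)/(-4))*((7 + 16)/(-12 + 4)) + 3 = (-¼*(-9))*(23/(-8)) + 3 = 9*(23*(-⅛))/4 + 3 = (9/4)*(-23/8) + 3 = -207/32 + 3 = -111/32 ≈ -3.4688)
O + g*o(8) = -111/32 + 43*8 = -111/32 + 344 = 10897/32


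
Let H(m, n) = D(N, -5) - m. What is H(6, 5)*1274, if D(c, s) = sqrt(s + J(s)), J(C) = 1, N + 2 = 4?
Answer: -7644 + 2548*I ≈ -7644.0 + 2548.0*I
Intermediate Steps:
N = 2 (N = -2 + 4 = 2)
D(c, s) = sqrt(1 + s) (D(c, s) = sqrt(s + 1) = sqrt(1 + s))
H(m, n) = -m + 2*I (H(m, n) = sqrt(1 - 5) - m = sqrt(-4) - m = 2*I - m = -m + 2*I)
H(6, 5)*1274 = (-1*6 + 2*I)*1274 = (-6 + 2*I)*1274 = -7644 + 2548*I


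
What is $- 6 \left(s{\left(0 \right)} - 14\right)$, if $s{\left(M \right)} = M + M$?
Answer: $84$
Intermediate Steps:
$s{\left(M \right)} = 2 M$
$- 6 \left(s{\left(0 \right)} - 14\right) = - 6 \left(2 \cdot 0 - 14\right) = - 6 \left(0 - 14\right) = \left(-6\right) \left(-14\right) = 84$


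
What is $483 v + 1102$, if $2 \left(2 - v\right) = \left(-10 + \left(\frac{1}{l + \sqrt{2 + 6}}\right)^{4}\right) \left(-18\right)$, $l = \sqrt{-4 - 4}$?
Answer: $- \frac{10603259}{256} \approx -41419.0$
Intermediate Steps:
$l = 2 i \sqrt{2}$ ($l = \sqrt{-8} = 2 i \sqrt{2} \approx 2.8284 i$)
$v = -88 + \frac{9}{\left(2 \sqrt{2} + 2 i \sqrt{2}\right)^{4}}$ ($v = 2 - \frac{\left(-10 + \left(\frac{1}{2 i \sqrt{2} + \sqrt{2 + 6}}\right)^{4}\right) \left(-18\right)}{2} = 2 - \frac{\left(-10 + \left(\frac{1}{2 i \sqrt{2} + \sqrt{8}}\right)^{4}\right) \left(-18\right)}{2} = 2 - \frac{\left(-10 + \left(\frac{1}{2 i \sqrt{2} + 2 \sqrt{2}}\right)^{4}\right) \left(-18\right)}{2} = 2 - \frac{\left(-10 + \left(\frac{1}{2 \sqrt{2} + 2 i \sqrt{2}}\right)^{4}\right) \left(-18\right)}{2} = 2 - \frac{\left(-10 + \frac{1}{\left(2 \sqrt{2} + 2 i \sqrt{2}\right)^{4}}\right) \left(-18\right)}{2} = 2 - \frac{180 - \frac{18}{\left(2 \sqrt{2} + 2 i \sqrt{2}\right)^{4}}}{2} = 2 - \left(90 - \frac{9}{\left(2 \sqrt{2} + 2 i \sqrt{2}\right)^{4}}\right) = -88 + \frac{9}{\left(2 \sqrt{2} + 2 i \sqrt{2}\right)^{4}} \approx -88.035$)
$483 v + 1102 = 483 \left(- \frac{22537}{256}\right) + 1102 = - \frac{10885371}{256} + 1102 = - \frac{10603259}{256}$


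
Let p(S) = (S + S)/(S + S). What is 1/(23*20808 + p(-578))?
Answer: 1/478585 ≈ 2.0895e-6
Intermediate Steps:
p(S) = 1 (p(S) = (2*S)/((2*S)) = (2*S)*(1/(2*S)) = 1)
1/(23*20808 + p(-578)) = 1/(23*20808 + 1) = 1/(478584 + 1) = 1/478585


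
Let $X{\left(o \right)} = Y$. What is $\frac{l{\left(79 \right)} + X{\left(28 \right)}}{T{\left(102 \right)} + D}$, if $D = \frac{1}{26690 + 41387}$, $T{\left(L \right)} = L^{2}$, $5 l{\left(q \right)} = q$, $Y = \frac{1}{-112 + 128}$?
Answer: $\frac{86389713}{56661848720} \approx 0.0015247$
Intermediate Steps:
$Y = \frac{1}{16} \approx 0.0625$
$l{\left(q \right)} = \frac{q}{5}$
$X{\left(o \right)} = \frac{1}{16}$
$D = \frac{1}{68077} \approx 1.4689 \cdot 10^{-5}$
$\frac{l{\left(79 \right)} + X{\left(28 \right)}}{T{\left(102 \right)} + D} = \frac{\frac{1}{5} \cdot 79 + \frac{1}{16}}{102^{2} + \frac{1}{68077}} = \frac{\frac{79}{5} + \frac{1}{16}}{10404 + \frac{1}{68077}} = \frac{1269}{80 \cdot \frac{708273109}{68077}} = \frac{1269}{80} \cdot \frac{68077}{708273109} = \frac{86389713}{56661848720}$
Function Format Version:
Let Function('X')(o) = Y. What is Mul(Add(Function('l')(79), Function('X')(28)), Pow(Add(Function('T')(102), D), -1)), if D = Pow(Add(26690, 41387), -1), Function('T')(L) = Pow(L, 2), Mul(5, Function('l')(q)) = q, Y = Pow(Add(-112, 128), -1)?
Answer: Rational(86389713, 56661848720) ≈ 0.0015247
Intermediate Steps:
Y = Rational(1, 16) (Y = Pow(16, -1) = Rational(1, 16) ≈ 0.062500)
Function('l')(q) = Mul(Rational(1, 5), q)
Function('X')(o) = Rational(1, 16)
D = Rational(1, 68077) (D = Pow(68077, -1) = Rational(1, 68077) ≈ 1.4689e-5)
Mul(Add(Function('l')(79), Function('X')(28)), Pow(Add(Function('T')(102), D), -1)) = Mul(Add(Mul(Rational(1, 5), 79), Rational(1, 16)), Pow(Add(Pow(102, 2), Rational(1, 68077)), -1)) = Mul(Add(Rational(79, 5), Rational(1, 16)), Pow(Add(10404, Rational(1, 68077)), -1)) = Mul(Rational(1269, 80), Pow(Rational(708273109, 68077), -1)) = Mul(Rational(1269, 80), Rational(68077, 708273109)) = Rational(86389713, 56661848720)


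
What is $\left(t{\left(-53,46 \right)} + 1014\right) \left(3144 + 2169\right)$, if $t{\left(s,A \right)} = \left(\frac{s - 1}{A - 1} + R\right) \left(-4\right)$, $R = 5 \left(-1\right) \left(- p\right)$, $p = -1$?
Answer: $\frac{27595722}{5} \approx 5.5191 \cdot 10^{6}$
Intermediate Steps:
$R = -5$ ($R = 5 \left(-1\right) \left(\left(-1\right) \left(-1\right)\right) = \left(-5\right) 1 = -5$)
$t{\left(s,A \right)} = 20 - \frac{4 \left(-1 + s\right)}{-1 + A}$ ($t{\left(s,A \right)} = \left(\frac{s - 1}{A - 1} - 5\right) \left(-4\right) = \left(\frac{-1 + s}{-1 + A} - 5\right) \left(-4\right) = \left(-5 + \frac{-1 + s}{-1 + A}\right) \left(-4\right) = 20 - \frac{4 \left(-1 + s\right)}{-1 + A}$)
$\left(t{\left(-53,46 \right)} + 1014\right) \left(3144 + 2169\right) = \left(\frac{4 \left(-4 - -53 + 5 \cdot 46\right)}{-1 + 46} + 1014\right) \left(3144 + 2169\right) = \left(\frac{4 \left(-4 + 53 + 230\right)}{45} + 1014\right) 5313 = \left(4 \cdot \frac{1}{45} \cdot 279 + 1014\right) 5313 = \left(\frac{124}{5} + 1014\right) 5313 = \frac{5194}{5} \cdot 5313 = \frac{27595722}{5}$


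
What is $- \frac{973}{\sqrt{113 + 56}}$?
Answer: $- \frac{973}{13} \approx -74.846$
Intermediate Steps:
$- \frac{973}{\sqrt{113 + 56}} = - \frac{973}{\sqrt{169}} = - \frac{973}{13}$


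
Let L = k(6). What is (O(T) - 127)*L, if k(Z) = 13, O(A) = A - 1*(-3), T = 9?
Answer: -1495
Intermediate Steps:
O(A) = 3 + A (O(A) = A + 3 = 3 + A)
L = 13
(O(T) - 127)*L = ((3 + 9) - 127)*13 = (12 - 127)*13 = -115*13 = -1495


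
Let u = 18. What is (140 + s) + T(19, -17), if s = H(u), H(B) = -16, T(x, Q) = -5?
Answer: 119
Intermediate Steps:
s = -16
(140 + s) + T(19, -17) = (140 - 16) - 5 = 124 - 5 = 119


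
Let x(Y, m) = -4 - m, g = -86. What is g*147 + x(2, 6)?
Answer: -12652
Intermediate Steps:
g*147 + x(2, 6) = -86*147 + (-4 - 1*6) = -12642 + (-4 - 6) = -12642 - 10 = -12652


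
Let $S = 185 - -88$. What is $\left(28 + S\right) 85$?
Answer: $25585$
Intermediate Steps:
$S = 273$ ($S = 185 + 88 = 273$)
$\left(28 + S\right) 85 = \left(28 + 273\right) 85 = 301 \cdot 85 = 25585$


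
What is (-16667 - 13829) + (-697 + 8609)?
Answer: -22584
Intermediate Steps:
(-16667 - 13829) + (-697 + 8609) = -30496 + 7912 = -22584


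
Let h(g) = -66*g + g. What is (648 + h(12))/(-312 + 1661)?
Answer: -132/1349 ≈ -0.097850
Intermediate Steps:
h(g) = -65*g
(648 + h(12))/(-312 + 1661) = (648 - 65*12)/(-312 + 1661) = (648 - 780)/1349 = -132*1/1349 = -132/1349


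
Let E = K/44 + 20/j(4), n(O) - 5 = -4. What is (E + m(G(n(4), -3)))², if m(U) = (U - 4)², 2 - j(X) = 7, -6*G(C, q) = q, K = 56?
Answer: 175561/1936 ≈ 90.682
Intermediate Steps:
n(O) = 1 (n(O) = 5 - 4 = 1)
G(C, q) = -q/6
j(X) = -5 (j(X) = 2 - 1*7 = 2 - 7 = -5)
E = -30/11 (E = 56/44 + 20/(-5) = 56*(1/44) + 20*(-⅕) = 14/11 - 4 = -30/11 ≈ -2.7273)
m(U) = (-4 + U)²
(E + m(G(n(4), -3)))² = (-30/11 + (-4 - ⅙*(-3))²)² = (-30/11 + (-4 + ½)²)² = (-30/11 + (-7/2)²)² = (-30/11 + 49/4)² = (419/44)² = 175561/1936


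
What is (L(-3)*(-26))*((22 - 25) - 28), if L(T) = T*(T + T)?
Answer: 14508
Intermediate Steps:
L(T) = 2*T² (L(T) = T*(2*T) = 2*T²)
(L(-3)*(-26))*((22 - 25) - 28) = ((2*(-3)²)*(-26))*((22 - 25) - 28) = ((2*9)*(-26))*(-3 - 28) = (18*(-26))*(-31) = -468*(-31) = 14508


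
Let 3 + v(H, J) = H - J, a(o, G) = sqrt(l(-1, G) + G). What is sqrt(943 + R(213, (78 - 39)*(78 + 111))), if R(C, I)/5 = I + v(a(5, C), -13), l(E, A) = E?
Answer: sqrt(37848 + 10*sqrt(53)) ≈ 194.73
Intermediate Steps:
a(o, G) = sqrt(-1 + G)
v(H, J) = -3 + H - J (v(H, J) = -3 + (H - J) = -3 + H - J)
R(C, I) = 50 + 5*I + 5*sqrt(-1 + C) (R(C, I) = 5*(I + (-3 + sqrt(-1 + C) - 1*(-13))) = 5*(I + (-3 + sqrt(-1 + C) + 13)) = 5*(I + (10 + sqrt(-1 + C))) = 5*(10 + I + sqrt(-1 + C)) = 50 + 5*I + 5*sqrt(-1 + C))
sqrt(943 + R(213, (78 - 39)*(78 + 111))) = sqrt(943 + (50 + 5*((78 - 39)*(78 + 111)) + 5*sqrt(-1 + 213))) = sqrt(943 + (50 + 5*(39*189) + 5*sqrt(212))) = sqrt(943 + (50 + 5*7371 + 5*(2*sqrt(53)))) = sqrt(943 + (50 + 36855 + 10*sqrt(53))) = sqrt(943 + (36905 + 10*sqrt(53))) = sqrt(37848 + 10*sqrt(53))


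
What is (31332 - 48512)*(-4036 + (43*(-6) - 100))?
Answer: 75488920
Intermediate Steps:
(31332 - 48512)*(-4036 + (43*(-6) - 100)) = -17180*(-4036 + (-258 - 100)) = -17180*(-4036 - 358) = -17180*(-4394) = 75488920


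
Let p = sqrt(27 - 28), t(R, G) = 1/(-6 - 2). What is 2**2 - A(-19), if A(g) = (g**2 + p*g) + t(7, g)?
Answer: -2855/8 + 19*I ≈ -356.88 + 19.0*I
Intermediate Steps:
t(R, G) = -1/8 (t(R, G) = 1/(-8) = -1/8)
p = I (p = sqrt(-1) = I ≈ 1.0*I)
A(g) = -1/8 + g**2 + I*g (A(g) = (g**2 + I*g) - 1/8 = -1/8 + g**2 + I*g)
2**2 - A(-19) = 2**2 - (-1/8 + (-19)**2 + I*(-19)) = 4 - (-1/8 + 361 - 19*I) = 4 - (2887/8 - 19*I) = 4 + (-2887/8 + 19*I) = -2855/8 + 19*I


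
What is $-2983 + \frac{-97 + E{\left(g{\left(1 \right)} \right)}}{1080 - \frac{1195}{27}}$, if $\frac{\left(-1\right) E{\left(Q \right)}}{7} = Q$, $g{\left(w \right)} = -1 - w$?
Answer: $- \frac{83421836}{27965} \approx -2983.1$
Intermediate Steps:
$E{\left(Q \right)} = - 7 Q$
$-2983 + \frac{-97 + E{\left(g{\left(1 \right)} \right)}}{1080 - \frac{1195}{27}} = -2983 + \frac{-97 - 7 \left(-1 - 1\right)}{1080 - \frac{1195}{27}} = -2983 + \frac{-97 - -14}{1080 - \frac{1195}{27}} = -2983 + \frac{-97 + 14}{\frac{27965}{27}} = -2983 - \frac{2241}{27965} = - \frac{83421836}{27965}$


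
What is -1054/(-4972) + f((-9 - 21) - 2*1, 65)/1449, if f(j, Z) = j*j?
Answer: 3309287/3602214 ≈ 0.91868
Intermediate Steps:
f(j, Z) = j**2
-1054/(-4972) + f((-9 - 21) - 2*1, 65)/1449 = -1054/(-4972) + ((-9 - 21) - 2*1)**2/1449 = -1054*(-1/4972) + (-30 - 2)**2*(1/1449) = 527/2486 + (-32)**2*(1/1449) = 527/2486 + 1024*(1/1449) = 527/2486 + 1024/1449 = 3309287/3602214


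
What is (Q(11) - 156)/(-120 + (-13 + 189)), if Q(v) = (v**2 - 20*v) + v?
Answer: -61/14 ≈ -4.3571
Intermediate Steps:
Q(v) = v**2 - 19*v
(Q(11) - 156)/(-120 + (-13 + 189)) = (11*(-19 + 11) - 156)/(-120 + (-13 + 189)) = (11*(-8) - 156)/(-120 + 176) = (-88 - 156)/56 = -244*1/56 = -61/14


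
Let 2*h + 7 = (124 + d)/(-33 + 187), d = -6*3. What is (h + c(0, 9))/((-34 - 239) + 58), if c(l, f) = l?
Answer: 243/16555 ≈ 0.014678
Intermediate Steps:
d = -18
h = -243/77 (h = -7/2 + ((124 - 18)/(-33 + 187))/2 = -7/2 + (106/154)/2 = -7/2 + (106*(1/154))/2 = -7/2 + (½)*(53/77) = -7/2 + 53/154 = -243/77 ≈ -3.1558)
(h + c(0, 9))/((-34 - 239) + 58) = (-243/77 + 0)/((-34 - 239) + 58) = -243/(77*(-273 + 58)) = -243/77/(-215) = -243/77*(-1/215) = 243/16555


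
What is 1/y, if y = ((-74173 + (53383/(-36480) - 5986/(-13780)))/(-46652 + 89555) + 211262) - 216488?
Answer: -1078354892160/5637347009877143 ≈ -0.00019129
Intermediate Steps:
y = -5637347009877143/1078354892160 (y = ((-74173 + (53383*(-1/36480) - 5986*(-1/13780)))/42903 + 211262) - 216488 = ((-74173 + (-53383/36480 + 2993/6890))*(1/42903) + 211262) - 216488 = ((-74173 - 25862423/25134720)*(1/42903) + 211262) - 216488 = (-1864343448983/25134720*1/42903 + 211262) - 216488 = (-1864343448983/1078354892160 + 211262) - 216488 = 227813546884056937/1078354892160 - 216488 = -5637347009877143/1078354892160 ≈ -5227.7)
1/y = 1/(-5637347009877143/1078354892160) = -1078354892160/5637347009877143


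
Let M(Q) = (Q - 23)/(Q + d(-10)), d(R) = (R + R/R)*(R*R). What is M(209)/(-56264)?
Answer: 93/19439212 ≈ 4.7841e-6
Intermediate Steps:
d(R) = R²*(1 + R) (d(R) = (R + 1)*R² = (1 + R)*R² = R²*(1 + R))
M(Q) = (-23 + Q)/(-900 + Q) (M(Q) = (Q - 23)/(Q + (-10)²*(1 - 10)) = (-23 + Q)/(Q + 100*(-9)) = (-23 + Q)/(Q - 900) = (-23 + Q)/(-900 + Q))
M(209)/(-56264) = ((-23 + 209)/(-900 + 209))/(-56264) = (186/(-691))*(-1/56264) = -1/691*186*(-1/56264) = -186/691*(-1/56264) = 93/19439212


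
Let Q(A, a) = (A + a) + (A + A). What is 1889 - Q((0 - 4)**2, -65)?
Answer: 1906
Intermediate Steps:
Q(A, a) = a + 3*A (Q(A, a) = (A + a) + 2*A = a + 3*A)
1889 - Q((0 - 4)**2, -65) = 1889 - (-65 + 3*(0 - 4)**2) = 1889 - (-65 + 3*(-4)**2) = 1889 - (-65 + 3*16) = 1889 - (-65 + 48) = 1889 - 1*(-17) = 1889 + 17 = 1906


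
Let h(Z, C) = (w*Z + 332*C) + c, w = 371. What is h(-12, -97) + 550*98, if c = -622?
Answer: 16622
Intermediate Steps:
h(Z, C) = -622 + 332*C + 371*Z (h(Z, C) = (371*Z + 332*C) - 622 = (332*C + 371*Z) - 622 = -622 + 332*C + 371*Z)
h(-12, -97) + 550*98 = (-622 + 332*(-97) + 371*(-12)) + 550*98 = (-622 - 32204 - 4452) + 53900 = -37278 + 53900 = 16622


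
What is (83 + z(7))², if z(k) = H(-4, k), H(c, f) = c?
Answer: 6241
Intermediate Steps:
z(k) = -4
(83 + z(7))² = (83 - 4)² = 79² = 6241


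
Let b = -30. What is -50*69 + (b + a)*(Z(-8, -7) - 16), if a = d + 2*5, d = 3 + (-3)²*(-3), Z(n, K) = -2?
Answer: -2658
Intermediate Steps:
d = -24 (d = 3 + 9*(-3) = 3 - 27 = -24)
a = -14 (a = -24 + 2*5 = -24 + 10 = -14)
-50*69 + (b + a)*(Z(-8, -7) - 16) = -50*69 + (-30 - 14)*(-2 - 16) = -3450 - 44*(-18) = -3450 + 792 = -2658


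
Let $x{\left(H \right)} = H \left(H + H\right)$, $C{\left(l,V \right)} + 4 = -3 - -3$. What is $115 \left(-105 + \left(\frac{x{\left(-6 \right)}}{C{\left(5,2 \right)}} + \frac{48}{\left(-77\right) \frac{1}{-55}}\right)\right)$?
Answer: $- \frac{71415}{7} \approx -10202.0$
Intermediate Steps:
$C{\left(l,V \right)} = -4$ ($C{\left(l,V \right)} = -4 - 0 = -4 + \left(-3 + 3\right) = -4 + 0 = -4$)
$x{\left(H \right)} = 2 H^{2}$ ($x{\left(H \right)} = H 2 H = 2 H^{2}$)
$115 \left(-105 + \left(\frac{x{\left(-6 \right)}}{C{\left(5,2 \right)}} + \frac{48}{\left(-77\right) \frac{1}{-55}}\right)\right) = 115 \left(-105 + \left(\frac{2 \left(-6\right)^{2}}{-4} + \frac{48}{\left(-77\right) \frac{1}{-55}}\right)\right) = 115 \left(-105 + \left(2 \cdot 36 \left(- \frac{1}{4}\right) + \frac{48}{\left(-77\right) \left(- \frac{1}{55}\right)}\right)\right) = 115 \left(-105 + \left(72 \left(- \frac{1}{4}\right) + \frac{48}{\frac{7}{5}}\right)\right) = 115 \left(-105 + \left(-18 + 48 \cdot \frac{5}{7}\right)\right) = 115 \left(-105 + \left(-18 + \frac{240}{7}\right)\right) = 115 \left(-105 + \frac{114}{7}\right) = 115 \left(- \frac{621}{7}\right) = - \frac{71415}{7}$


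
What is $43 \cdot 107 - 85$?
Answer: $4516$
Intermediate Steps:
$43 \cdot 107 - 85 = 4601 - 85 = 4516$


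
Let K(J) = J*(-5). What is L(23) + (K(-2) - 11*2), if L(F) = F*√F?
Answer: -12 + 23*√23 ≈ 98.304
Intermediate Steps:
K(J) = -5*J
L(F) = F^(3/2)
L(23) + (K(-2) - 11*2) = 23^(3/2) + (-5*(-2) - 11*2) = 23*√23 + (10 - 22) = 23*√23 - 12 = -12 + 23*√23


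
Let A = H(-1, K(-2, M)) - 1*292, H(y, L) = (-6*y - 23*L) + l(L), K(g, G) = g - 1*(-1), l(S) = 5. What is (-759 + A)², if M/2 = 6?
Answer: 1034289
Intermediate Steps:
M = 12 (M = 2*6 = 12)
K(g, G) = 1 + g (K(g, G) = g + 1 = 1 + g)
H(y, L) = 5 - 23*L - 6*y (H(y, L) = (-6*y - 23*L) + 5 = (-23*L - 6*y) + 5 = 5 - 23*L - 6*y)
A = -258 (A = (5 - 23*(1 - 2) - 6*(-1)) - 1*292 = (5 - 23*(-1) + 6) - 292 = (5 + 23 + 6) - 292 = 34 - 292 = -258)
(-759 + A)² = (-759 - 258)² = (-1017)² = 1034289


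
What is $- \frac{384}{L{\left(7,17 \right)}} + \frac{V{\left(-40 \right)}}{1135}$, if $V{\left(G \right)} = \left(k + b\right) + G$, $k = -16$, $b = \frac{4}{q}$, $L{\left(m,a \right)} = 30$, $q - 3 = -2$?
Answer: $- \frac{2916}{227} \approx -12.846$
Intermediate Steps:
$q = 1$ ($q = 3 - 2 = 1$)
$b = 4$ ($b = \frac{4}{1} = 4 \cdot 1 = 4$)
$V{\left(G \right)} = -12 + G$ ($V{\left(G \right)} = \left(-16 + 4\right) + G = -12 + G$)
$- \frac{384}{L{\left(7,17 \right)}} + \frac{V{\left(-40 \right)}}{1135} = - \frac{384}{30} + \frac{-12 - 40}{1135} = \left(-384\right) \frac{1}{30} - \frac{52}{1135} = - \frac{64}{5} - \frac{52}{1135} = - \frac{2916}{227}$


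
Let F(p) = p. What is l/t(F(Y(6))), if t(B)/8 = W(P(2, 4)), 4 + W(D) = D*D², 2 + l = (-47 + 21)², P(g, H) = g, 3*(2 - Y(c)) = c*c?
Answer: 337/16 ≈ 21.063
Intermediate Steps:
Y(c) = 2 - c²/3 (Y(c) = 2 - c*c/3 = 2 - c²/3)
l = 674 (l = -2 + (-47 + 21)² = -2 + (-26)² = -2 + 676 = 674)
W(D) = -4 + D³ (W(D) = -4 + D*D² = -4 + D³)
t(B) = 32 (t(B) = 8*(-4 + 2³) = 8*(-4 + 8) = 8*4 = 32)
l/t(F(Y(6))) = 674/32 = 674*(1/32) = 337/16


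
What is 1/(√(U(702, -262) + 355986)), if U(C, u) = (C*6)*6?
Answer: √42362/127086 ≈ 0.0016195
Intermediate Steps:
U(C, u) = 36*C (U(C, u) = (6*C)*6 = 36*C)
1/(√(U(702, -262) + 355986)) = 1/(√(36*702 + 355986)) = 1/(√(25272 + 355986)) = 1/(√381258) = 1/(3*√42362) = √42362/127086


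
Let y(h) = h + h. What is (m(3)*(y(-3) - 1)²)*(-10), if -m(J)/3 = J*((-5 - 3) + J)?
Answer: -22050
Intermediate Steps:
y(h) = 2*h
m(J) = -3*J*(-8 + J) (m(J) = -3*J*((-5 - 3) + J) = -3*J*(-8 + J))
(m(3)*(y(-3) - 1)²)*(-10) = ((3*3*(8 - 1*3))*(2*(-3) - 1)²)*(-10) = ((3*3*(8 - 3))*(-6 - 1)²)*(-10) = ((3*3*5)*(-7)²)*(-10) = (45*49)*(-10) = 2205*(-10) = -22050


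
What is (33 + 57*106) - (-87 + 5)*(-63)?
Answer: 909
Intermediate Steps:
(33 + 57*106) - (-87 + 5)*(-63) = (33 + 6042) - (-82)*(-63) = 6075 - 1*5166 = 6075 - 5166 = 909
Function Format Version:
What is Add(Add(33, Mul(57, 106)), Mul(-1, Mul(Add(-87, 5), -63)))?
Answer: 909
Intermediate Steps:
Add(Add(33, Mul(57, 106)), Mul(-1, Mul(Add(-87, 5), -63))) = Add(Add(33, 6042), Mul(-1, Mul(-82, -63))) = Add(6075, Mul(-1, 5166)) = Add(6075, -5166) = 909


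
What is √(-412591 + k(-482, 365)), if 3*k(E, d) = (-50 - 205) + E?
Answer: I*√3715530/3 ≈ 642.52*I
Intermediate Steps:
k(E, d) = -85 + E/3 (k(E, d) = ((-50 - 205) + E)/3 = (-255 + E)/3 = -85 + E/3)
√(-412591 + k(-482, 365)) = √(-412591 + (-85 + (⅓)*(-482))) = √(-412591 + (-85 - 482/3)) = √(-412591 - 737/3) = √(-1238510/3) = I*√3715530/3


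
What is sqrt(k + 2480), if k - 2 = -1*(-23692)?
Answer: sqrt(26174) ≈ 161.78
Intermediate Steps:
k = 23694 (k = 2 - 1*(-23692) = 2 + 23692 = 23694)
sqrt(k + 2480) = sqrt(23694 + 2480) = sqrt(26174)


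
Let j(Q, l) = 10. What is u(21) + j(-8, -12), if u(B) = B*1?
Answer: 31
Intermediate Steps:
u(B) = B
u(21) + j(-8, -12) = 21 + 10 = 31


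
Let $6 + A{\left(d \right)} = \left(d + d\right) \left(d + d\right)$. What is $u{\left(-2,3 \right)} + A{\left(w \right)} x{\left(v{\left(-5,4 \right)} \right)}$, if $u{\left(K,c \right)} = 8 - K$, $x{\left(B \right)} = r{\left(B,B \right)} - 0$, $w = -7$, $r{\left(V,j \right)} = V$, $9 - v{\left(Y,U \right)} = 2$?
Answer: $1340$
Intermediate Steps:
$v{\left(Y,U \right)} = 7$ ($v{\left(Y,U \right)} = 9 - 2 = 7$)
$x{\left(B \right)} = B$ ($x{\left(B \right)} = B - 0 = B + 0 = B$)
$A{\left(d \right)} = -6 + 4 d^{2}$ ($A{\left(d \right)} = -6 + \left(d + d\right) \left(d + d\right) = -6 + 2 d 2 d = -6 + 4 d^{2}$)
$u{\left(-2,3 \right)} + A{\left(w \right)} x{\left(v{\left(-5,4 \right)} \right)} = \left(8 - -2\right) + \left(-6 + 4 \left(-7\right)^{2}\right) 7 = \left(8 + 2\right) + \left(-6 + 4 \cdot 49\right) 7 = 10 + \left(-6 + 196\right) 7 = 10 + 190 \cdot 7 = 10 + 1330 = 1340$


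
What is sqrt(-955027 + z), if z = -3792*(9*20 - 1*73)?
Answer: I*sqrt(1360771) ≈ 1166.5*I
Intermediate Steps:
z = -405744 (z = -3792*(180 - 73) = -3792*107 = -405744)
sqrt(-955027 + z) = sqrt(-955027 - 405744) = sqrt(-1360771) = I*sqrt(1360771)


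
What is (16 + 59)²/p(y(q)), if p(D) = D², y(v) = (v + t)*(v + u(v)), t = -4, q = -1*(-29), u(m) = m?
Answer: 9/3364 ≈ 0.0026754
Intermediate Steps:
q = 29
y(v) = 2*v*(-4 + v) (y(v) = (v - 4)*(v + v) = (-4 + v)*(2*v) = 2*v*(-4 + v))
(16 + 59)²/p(y(q)) = (16 + 59)²/((2*29*(-4 + 29))²) = 75²/((2*29*25)²) = 5625/(1450²) = 5625/2102500 = 5625*(1/2102500) = 9/3364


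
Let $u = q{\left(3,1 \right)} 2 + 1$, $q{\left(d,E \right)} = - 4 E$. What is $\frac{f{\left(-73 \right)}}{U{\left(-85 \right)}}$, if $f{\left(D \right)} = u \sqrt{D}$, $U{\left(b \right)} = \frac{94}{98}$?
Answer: $- \frac{343 i \sqrt{73}}{47} \approx - 62.353 i$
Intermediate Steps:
$U{\left(b \right)} = \frac{47}{49}$ ($U{\left(b \right)} = 94 \cdot \frac{1}{98} = \frac{47}{49}$)
$u = -7$ ($u = \left(-4\right) 1 \cdot 2 + 1 = \left(-4\right) 2 + 1 = -8 + 1 = -7$)
$f{\left(D \right)} = - 7 \sqrt{D}$
$\frac{f{\left(-73 \right)}}{U{\left(-85 \right)}} = \frac{\left(-7\right) \sqrt{-73}}{\frac{47}{49}} = - 7 i \sqrt{73} \cdot \frac{49}{47} = - \frac{343 i \sqrt{73}}{47}$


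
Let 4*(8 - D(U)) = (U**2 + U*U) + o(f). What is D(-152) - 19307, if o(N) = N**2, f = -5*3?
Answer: -123629/4 ≈ -30907.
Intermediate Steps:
f = -15
D(U) = -193/4 - U**2/2 (D(U) = 8 - ((U**2 + U*U) + (-15)**2)/4 = 8 - ((U**2 + U**2) + 225)/4 = 8 - (2*U**2 + 225)/4 = 8 - (225 + 2*U**2)/4 = 8 + (-225/4 - U**2/2) = -193/4 - U**2/2)
D(-152) - 19307 = (-193/4 - 1/2*(-152)**2) - 19307 = (-193/4 - 1/2*23104) - 19307 = (-193/4 - 11552) - 19307 = -46401/4 - 19307 = -123629/4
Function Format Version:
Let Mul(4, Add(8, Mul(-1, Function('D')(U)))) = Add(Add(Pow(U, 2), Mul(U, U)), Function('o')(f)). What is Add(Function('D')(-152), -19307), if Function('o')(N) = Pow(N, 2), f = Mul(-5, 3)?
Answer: Rational(-123629, 4) ≈ -30907.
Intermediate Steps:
f = -15
Function('D')(U) = Add(Rational(-193, 4), Mul(Rational(-1, 2), Pow(U, 2))) (Function('D')(U) = Add(8, Mul(Rational(-1, 4), Add(Add(Pow(U, 2), Mul(U, U)), Pow(-15, 2)))) = Add(8, Mul(Rational(-1, 4), Add(Add(Pow(U, 2), Pow(U, 2)), 225))) = Add(8, Mul(Rational(-1, 4), Add(Mul(2, Pow(U, 2)), 225))) = Add(8, Mul(Rational(-1, 4), Add(225, Mul(2, Pow(U, 2))))) = Add(8, Add(Rational(-225, 4), Mul(Rational(-1, 2), Pow(U, 2)))) = Add(Rational(-193, 4), Mul(Rational(-1, 2), Pow(U, 2))))
Add(Function('D')(-152), -19307) = Add(Add(Rational(-193, 4), Mul(Rational(-1, 2), Pow(-152, 2))), -19307) = Add(Add(Rational(-193, 4), Mul(Rational(-1, 2), 23104)), -19307) = Add(Add(Rational(-193, 4), -11552), -19307) = Add(Rational(-46401, 4), -19307) = Rational(-123629, 4)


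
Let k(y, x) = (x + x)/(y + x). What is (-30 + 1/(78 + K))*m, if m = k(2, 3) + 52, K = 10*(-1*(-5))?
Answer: -510587/320 ≈ -1595.6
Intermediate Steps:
k(y, x) = 2*x/(x + y) (k(y, x) = (2*x)/(x + y) = 2*x/(x + y))
K = 50 (K = 10*5 = 50)
m = 266/5 (m = 2*3/(3 + 2) + 52 = 2*3/5 + 52 = 2*3*(⅕) + 52 = 6/5 + 52 = 266/5 ≈ 53.200)
(-30 + 1/(78 + K))*m = (-30 + 1/(78 + 50))*(266/5) = (-30 + 1/128)*(266/5) = -3839/128*266/5 = -510587/320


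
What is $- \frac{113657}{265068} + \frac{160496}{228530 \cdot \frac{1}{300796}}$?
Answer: $\frac{6398271928966639}{30287995020} \approx 2.1125 \cdot 10^{5}$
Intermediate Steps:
$- \frac{113657}{265068} + \frac{160496}{228530 \cdot \frac{1}{300796}} = \left(-113657\right) \frac{1}{265068} + \frac{160496}{228530 \cdot \frac{1}{300796}} = - \frac{113657}{265068} + \frac{160496}{\frac{114265}{150398}} = - \frac{113657}{265068} + 160496 \cdot \frac{150398}{114265} = - \frac{113657}{265068} + \frac{24138277408}{114265} = \frac{6398271928966639}{30287995020}$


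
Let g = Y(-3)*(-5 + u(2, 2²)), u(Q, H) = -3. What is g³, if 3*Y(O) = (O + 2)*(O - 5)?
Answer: -262144/27 ≈ -9709.0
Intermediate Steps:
Y(O) = (-5 + O)*(2 + O)/3 (Y(O) = ((O + 2)*(O - 5))/3 = ((2 + O)*(-5 + O))/3 = ((-5 + O)*(2 + O))/3 = (-5 + O)*(2 + O)/3)
g = -64/3 (g = (-10/3 - 1*(-3) + (⅓)*(-3)²)*(-5 - 3) = (-10/3 + 3 + (⅓)*9)*(-8) = (-10/3 + 3 + 3)*(-8) = (8/3)*(-8) = -64/3 ≈ -21.333)
g³ = (-64/3)³ = -262144/27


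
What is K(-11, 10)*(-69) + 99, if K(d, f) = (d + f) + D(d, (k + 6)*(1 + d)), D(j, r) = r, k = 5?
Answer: 7758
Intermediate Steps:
K(d, f) = 11 + f + 12*d (K(d, f) = (d + f) + (5 + 6)*(1 + d) = (d + f) + 11*(1 + d) = (d + f) + (11 + 11*d) = 11 + f + 12*d)
K(-11, 10)*(-69) + 99 = (11 + 10 + 12*(-11))*(-69) + 99 = (11 + 10 - 132)*(-69) + 99 = -111*(-69) + 99 = 7659 + 99 = 7758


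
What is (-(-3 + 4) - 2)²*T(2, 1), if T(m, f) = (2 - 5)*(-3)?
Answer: 81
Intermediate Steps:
T(m, f) = 9 (T(m, f) = -3*(-3) = 9)
(-(-3 + 4) - 2)²*T(2, 1) = (-(-3 + 4) - 2)²*9 = (-1*1 - 2)²*9 = (-1 - 2)²*9 = (-3)²*9 = 9*9 = 81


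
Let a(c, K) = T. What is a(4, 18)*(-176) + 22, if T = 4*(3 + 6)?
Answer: -6314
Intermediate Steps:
T = 36 (T = 4*9 = 36)
a(c, K) = 36
a(4, 18)*(-176) + 22 = 36*(-176) + 22 = -6336 + 22 = -6314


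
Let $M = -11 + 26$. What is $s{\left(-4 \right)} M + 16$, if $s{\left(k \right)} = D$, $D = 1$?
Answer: $31$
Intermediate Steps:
$s{\left(k \right)} = 1$
$M = 15$
$s{\left(-4 \right)} M + 16 = 1 \cdot 15 + 16 = 15 + 16 = 31$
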